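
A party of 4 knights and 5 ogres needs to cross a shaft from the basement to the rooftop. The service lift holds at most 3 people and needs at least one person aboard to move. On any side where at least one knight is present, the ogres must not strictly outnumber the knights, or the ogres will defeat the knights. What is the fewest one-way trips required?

impossible

The ogres already outnumber the knights at the basement before anyone moves, so the starting position itself is disallowed.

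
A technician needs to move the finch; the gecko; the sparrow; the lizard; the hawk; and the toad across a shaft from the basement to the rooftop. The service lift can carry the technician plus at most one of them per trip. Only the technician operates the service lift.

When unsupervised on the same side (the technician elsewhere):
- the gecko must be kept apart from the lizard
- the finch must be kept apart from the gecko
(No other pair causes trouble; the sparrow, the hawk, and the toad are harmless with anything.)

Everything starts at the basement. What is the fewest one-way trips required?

13

Counting alone: the technician can take at most 1 across per trip to the rooftop, so moving all 6 needs at least 6 loaded trips out, with a return between consecutive ones — at least 11 crossings.
The safety rule pushes this higher. Following every safe sequence of crossings, the most of the 6 that can be at the rooftop as the service lift arrives there on crossing 11 is 5 — never all 6.
So no plan with fewer than 13 crossings exists, and this one achieves 13:
1. Technician goes to the rooftop with the gecko.
2. Technician goes back to the basement alone.
3. Technician goes to the rooftop with the finch.
4. Technician goes back to the basement with the gecko.
5. Technician goes to the rooftop with the lizard.
6. Technician goes back to the basement alone.
7. Technician goes to the rooftop with the sparrow.
8. Technician goes back to the basement alone.
9. Technician goes to the rooftop with the hawk.
10. Technician goes back to the basement alone.
11. Technician goes to the rooftop with the toad.
12. Technician goes back to the basement alone.
13. Technician goes to the rooftop with the gecko.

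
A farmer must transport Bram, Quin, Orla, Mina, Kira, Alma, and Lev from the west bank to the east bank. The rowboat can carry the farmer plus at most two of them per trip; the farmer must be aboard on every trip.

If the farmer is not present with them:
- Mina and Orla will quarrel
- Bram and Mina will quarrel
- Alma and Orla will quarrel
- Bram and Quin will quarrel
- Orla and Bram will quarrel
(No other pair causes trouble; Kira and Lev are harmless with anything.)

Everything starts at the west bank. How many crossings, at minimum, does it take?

Counting alone: the farmer can take at most 2 across per trip to the east bank, so moving all 7 needs at least 4 loaded trips out, with a return between consecutive ones — at least 7 crossings.
The safety rule pushes this higher. Following every safe sequence of crossings, the most of the 7 that can be at the east bank as the rowboat arrives there on crossings 7, 9 is 5, 6 respectively — never all 7.
So no plan with fewer than 11 crossings exists, and this one achieves 11:
1. Farmer goes to the east bank with Bram and Orla.  [the west bank: Alma, Kira, Lev, Mina, Quin | the east bank: Bram, Orla]
2. Farmer goes back to the west bank with Bram.  [the west bank: Alma, Bram, Kira, Lev, Mina, Quin | the east bank: Orla]
3. Farmer goes to the east bank with Bram and Quin.  [the west bank: Alma, Kira, Lev, Mina | the east bank: Bram, Orla, Quin]
4. Farmer goes back to the west bank with Bram.  [the west bank: Alma, Bram, Kira, Lev, Mina | the east bank: Orla, Quin]
5. Farmer goes to the east bank with Bram and Kira.  [the west bank: Alma, Lev, Mina | the east bank: Bram, Kira, Orla, Quin]
6. Farmer goes back to the west bank with Bram.  [the west bank: Alma, Bram, Lev, Mina | the east bank: Kira, Orla, Quin]
7. Farmer goes to the east bank with Bram and Lev.  [the west bank: Alma, Mina | the east bank: Bram, Kira, Lev, Orla, Quin]
8. Farmer goes back to the west bank with Bram.  [the west bank: Alma, Bram, Mina | the east bank: Kira, Lev, Orla, Quin]
9. Farmer goes to the east bank with Alma and Mina.  [the west bank: Bram | the east bank: Alma, Kira, Lev, Mina, Orla, Quin]
10. Farmer goes back to the west bank with Orla.  [the west bank: Bram, Orla | the east bank: Alma, Kira, Lev, Mina, Quin]
11. Farmer goes to the east bank with Bram and Orla.  [the west bank: — | the east bank: Alma, Bram, Kira, Lev, Mina, Orla, Quin]

11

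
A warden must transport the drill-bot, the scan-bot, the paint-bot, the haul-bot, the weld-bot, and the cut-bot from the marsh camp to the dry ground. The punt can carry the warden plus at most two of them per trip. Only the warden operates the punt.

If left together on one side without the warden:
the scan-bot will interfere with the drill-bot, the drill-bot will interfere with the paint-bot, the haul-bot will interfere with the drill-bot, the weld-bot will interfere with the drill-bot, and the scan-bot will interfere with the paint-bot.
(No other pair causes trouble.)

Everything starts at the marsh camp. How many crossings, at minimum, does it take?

Counting alone: the warden can take at most 2 across per trip to the dry ground, so moving all 6 needs at least 3 loaded trips out, with a return between consecutive ones — at least 5 crossings.
The safety rule pushes this higher. Following every safe sequence of crossings, the most of the 6 that can be at the dry ground as the punt arrives there on crossings 5, 7 is 4, 5 respectively — never all 6.
So no plan with fewer than 9 crossings exists, and this one achieves 9:
1. Warden goes to the dry ground with the drill-bot and the scan-bot.  [the marsh camp: the cut-bot, the haul-bot, the paint-bot, the weld-bot | the dry ground: the drill-bot, the scan-bot]
2. Warden goes back to the marsh camp with the drill-bot.  [the marsh camp: the cut-bot, the drill-bot, the haul-bot, the paint-bot, the weld-bot | the dry ground: the scan-bot]
3. Warden goes to the dry ground with the drill-bot and the haul-bot.  [the marsh camp: the cut-bot, the paint-bot, the weld-bot | the dry ground: the drill-bot, the haul-bot, the scan-bot]
4. Warden goes back to the marsh camp with the drill-bot.  [the marsh camp: the cut-bot, the drill-bot, the paint-bot, the weld-bot | the dry ground: the haul-bot, the scan-bot]
5. Warden goes to the dry ground with the drill-bot and the weld-bot.  [the marsh camp: the cut-bot, the paint-bot | the dry ground: the drill-bot, the haul-bot, the scan-bot, the weld-bot]
6. Warden goes back to the marsh camp with the drill-bot.  [the marsh camp: the cut-bot, the drill-bot, the paint-bot | the dry ground: the haul-bot, the scan-bot, the weld-bot]
7. Warden goes to the dry ground with the cut-bot and the drill-bot.  [the marsh camp: the paint-bot | the dry ground: the cut-bot, the drill-bot, the haul-bot, the scan-bot, the weld-bot]
8. Warden goes back to the marsh camp with the drill-bot.  [the marsh camp: the drill-bot, the paint-bot | the dry ground: the cut-bot, the haul-bot, the scan-bot, the weld-bot]
9. Warden goes to the dry ground with the drill-bot and the paint-bot.  [the marsh camp: — | the dry ground: the cut-bot, the drill-bot, the haul-bot, the paint-bot, the scan-bot, the weld-bot]

9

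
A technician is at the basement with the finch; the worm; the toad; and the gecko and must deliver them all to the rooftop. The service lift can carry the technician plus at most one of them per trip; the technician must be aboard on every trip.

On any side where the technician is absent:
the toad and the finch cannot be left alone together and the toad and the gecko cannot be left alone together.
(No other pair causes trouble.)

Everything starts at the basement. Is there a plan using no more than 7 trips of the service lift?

Counting alone: the technician can take at most 1 across per trip to the rooftop, so moving all 4 needs at least 4 loaded trips out, with a return between consecutive ones — at least 7 crossings.
The safety rule pushes this higher. Following every safe sequence of crossings, the most of the 4 that can be at the rooftop as the service lift arrives there on crossing 7 is 3 — never all 4.
So the move cannot be finished within 7 crossings. (The shortest complete plan takes 9:)
1. Technician goes to the rooftop with the toad.
2. Technician goes back to the basement alone.
3. Technician goes to the rooftop with the finch.
4. Technician goes back to the basement with the toad.
5. Technician goes to the rooftop with the gecko.
6. Technician goes back to the basement alone.
7. Technician goes to the rooftop with the worm.
8. Technician goes back to the basement alone.
9. Technician goes to the rooftop with the toad.

No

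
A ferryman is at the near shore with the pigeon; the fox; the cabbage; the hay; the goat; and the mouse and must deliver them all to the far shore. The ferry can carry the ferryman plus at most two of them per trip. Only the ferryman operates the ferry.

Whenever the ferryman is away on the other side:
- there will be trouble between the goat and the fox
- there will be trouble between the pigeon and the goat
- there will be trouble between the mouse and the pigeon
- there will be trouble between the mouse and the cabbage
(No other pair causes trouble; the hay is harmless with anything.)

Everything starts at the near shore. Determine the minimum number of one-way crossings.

Counting alone: the ferryman can take at most 2 across per trip to the far shore, so moving all 6 needs at least 3 loaded trips out, with a return between consecutive ones — at least 5 crossings.
The safety rule pushes this higher. Following every safe sequence of crossings, the most of the 6 that can be at the far shore as the ferry arrives there on crossing 5 is 5 — never all 6.
So no plan with fewer than 7 crossings exists, and this one achieves 7:
1. Ferryman goes to the far shore with the goat and the mouse.
2. Ferryman goes back to the near shore alone.
3. Ferryman goes to the far shore with the fox and the pigeon.
4. Ferryman goes back to the near shore with the goat and the mouse.
5. Ferryman goes to the far shore with the cabbage and the hay.
6. Ferryman goes back to the near shore alone.
7. Ferryman goes to the far shore with the goat and the mouse.

7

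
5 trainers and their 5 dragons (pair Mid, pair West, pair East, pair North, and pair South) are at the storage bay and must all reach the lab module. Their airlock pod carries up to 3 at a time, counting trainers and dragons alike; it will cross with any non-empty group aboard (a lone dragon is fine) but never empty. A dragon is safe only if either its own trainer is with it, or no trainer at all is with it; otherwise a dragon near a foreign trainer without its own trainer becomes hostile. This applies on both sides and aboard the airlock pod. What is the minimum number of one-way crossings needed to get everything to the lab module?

11

Counting alone: each trip to the lab module takes at most 3 across and each return brings at least 1 back, so after t trips out (and t−1 returns) at most 3t − (t−1) of the 10 are across; that first reaches 10 at t = 5, so at least 9 crossings are needed.
The safety rule pushes this higher. Following every safe sequence of crossings, the most of the 10 that can be at the lab module as the airlock pod arrives there on crossing 9 is 9 — never all 10.
So no plan with fewer than 11 crossings exists, and this one achieves 11:
1. dragon Mid and trainer Mid cross → the lab module.
2. trainer Mid crosses ← the storage bay.
3. dragon East, dragon North, and dragon West cross → the lab module.
4. dragon Mid crosses ← the storage bay.
5. trainer East, trainer North, and trainer West cross → the lab module.
6. dragon West and trainer West cross ← the storage bay.
7. trainer Mid, trainer South, and trainer West cross → the lab module.
8. dragon East crosses ← the storage bay.
9. dragon Mid and dragon West cross → the lab module.
10. dragon Mid crosses ← the storage bay.
11. dragon East, dragon Mid, and dragon South cross → the lab module.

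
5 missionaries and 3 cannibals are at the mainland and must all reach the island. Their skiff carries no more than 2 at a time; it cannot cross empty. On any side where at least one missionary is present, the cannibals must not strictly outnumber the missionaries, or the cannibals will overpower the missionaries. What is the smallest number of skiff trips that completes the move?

13

Counting alone: each trip to the island takes at most 2 across and each return brings at least 1 back, so after t trips out (and t−1 returns) at most 2t − (t−1) of the 8 are across; that first reaches 8 at t = 7, so at least 13 crossings are needed.
The plan below uses exactly 13 crossings, so it is optimal:
1. 2 cannibals → the island.  (the mainland: 5M 1C; the island: 0M 2C)
2. 1 cannibal ← the mainland.  (the mainland: 5M 2C; the island: 0M 1C)
3. 2 cannibals → the island.  (the mainland: 5M 0C; the island: 0M 3C)
4. 1 cannibal ← the mainland.  (the mainland: 5M 1C; the island: 0M 2C)
5. 2 missionaries → the island.  (the mainland: 3M 1C; the island: 2M 2C)
6. 1 cannibal ← the mainland.  (the mainland: 3M 2C; the island: 2M 1C)
7. 1 missionary and 1 cannibal → the island.  (the mainland: 2M 1C; the island: 3M 2C)
8. 1 cannibal ← the mainland.  (the mainland: 2M 2C; the island: 3M 1C)
9. 2 cannibals → the island.  (the mainland: 2M 0C; the island: 3M 3C)
10. 1 cannibal ← the mainland.  (the mainland: 2M 1C; the island: 3M 2C)
11. 1 missionary and 1 cannibal → the island.  (the mainland: 1M 0C; the island: 4M 3C)
12. 1 cannibal ← the mainland.  (the mainland: 1M 1C; the island: 4M 2C)
13. 1 missionary and 1 cannibal → the island.  (the mainland: 0M 0C; the island: 5M 3C)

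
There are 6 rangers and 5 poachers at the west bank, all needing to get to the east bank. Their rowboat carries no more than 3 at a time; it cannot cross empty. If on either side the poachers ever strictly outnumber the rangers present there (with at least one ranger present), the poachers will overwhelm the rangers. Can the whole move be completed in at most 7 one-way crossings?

No

Counting alone: each trip to the east bank takes at most 3 across and each return brings at least 1 back, so after t trips out (and t−1 returns) at most 3t − (t−1) of the 11 are across; that first reaches 11 at t = 5, so at least 9 crossings are needed.
Since 7 < 9, 7 crossings cannot be enough. (The shortest complete plan in fact takes 9:)
1. 3 poachers → the east bank.  (the west bank: 6R 2P; the east bank: 0R 3P)
2. 1 poacher ← the west bank.  (the west bank: 6R 3P; the east bank: 0R 2P)
3. 3 rangers → the east bank.  (the west bank: 3R 3P; the east bank: 3R 2P)
4. 1 ranger ← the west bank.  (the west bank: 4R 3P; the east bank: 2R 2P)
5. 2 rangers and 1 poacher → the east bank.  (the west bank: 2R 2P; the east bank: 4R 3P)
6. 1 ranger ← the west bank.  (the west bank: 3R 2P; the east bank: 3R 3P)
7. 2 rangers and 1 poacher → the east bank.  (the west bank: 1R 1P; the east bank: 5R 4P)
8. 1 ranger ← the west bank.  (the west bank: 2R 1P; the east bank: 4R 4P)
9. 2 rangers and 1 poacher → the east bank.  (the west bank: 0R 0P; the east bank: 6R 5P)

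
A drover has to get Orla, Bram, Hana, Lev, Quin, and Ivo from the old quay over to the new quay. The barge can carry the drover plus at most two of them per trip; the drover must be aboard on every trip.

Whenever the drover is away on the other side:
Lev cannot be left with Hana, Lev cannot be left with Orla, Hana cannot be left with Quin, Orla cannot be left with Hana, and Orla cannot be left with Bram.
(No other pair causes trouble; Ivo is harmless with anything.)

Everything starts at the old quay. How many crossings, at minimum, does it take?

9

Counting alone: the drover can take at most 2 across per trip to the new quay, so moving all 6 needs at least 3 loaded trips out, with a return between consecutive ones — at least 5 crossings.
The safety rule pushes this higher. Following every safe sequence of crossings, the most of the 6 that can be at the new quay as the barge arrives there on crossings 5, 7 is 4, 5 respectively — never all 6.
So no plan with fewer than 9 crossings exists, and this one achieves 9:
1. Drover goes to the new quay with Hana and Orla.  [the old quay: Bram, Ivo, Lev, Quin | the new quay: Hana, Orla]
2. Drover goes back to the old quay with Orla.  [the old quay: Bram, Ivo, Lev, Orla, Quin | the new quay: Hana]
3. Drover goes to the new quay with Bram and Orla.  [the old quay: Ivo, Lev, Quin | the new quay: Bram, Hana, Orla]
4. Drover goes back to the old quay with Orla.  [the old quay: Ivo, Lev, Orla, Quin | the new quay: Bram, Hana]
5. Drover goes to the new quay with Ivo and Orla.  [the old quay: Lev, Quin | the new quay: Bram, Hana, Ivo, Orla]
6. Drover goes back to the old quay with Orla.  [the old quay: Lev, Orla, Quin | the new quay: Bram, Hana, Ivo]
7. Drover goes to the new quay with Lev and Quin.  [the old quay: Orla | the new quay: Bram, Hana, Ivo, Lev, Quin]
8. Drover goes back to the old quay with Hana.  [the old quay: Hana, Orla | the new quay: Bram, Ivo, Lev, Quin]
9. Drover goes to the new quay with Hana and Orla.  [the old quay: — | the new quay: Bram, Hana, Ivo, Lev, Orla, Quin]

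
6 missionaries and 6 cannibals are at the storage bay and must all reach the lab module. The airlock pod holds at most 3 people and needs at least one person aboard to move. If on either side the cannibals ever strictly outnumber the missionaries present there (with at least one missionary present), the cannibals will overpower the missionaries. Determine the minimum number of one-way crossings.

Following every safe sequence of crossings from the start, the most of the 12 that can be at the lab module as the airlock pod arrives there on crossings 1, 3, 5 is 3, 5, 6 respectively; the best ever achieved is 6 of 12.
From crossing 7 on, no configuration arises that was not already reachable earlier: only 17 distinct safe configurations (who is on which side, and where the airlock pod is) can ever be reached, none of them has everyone across, and every continuation just revisits them. They are: 0 missionaries + 0 cannibals across (airlock pod back at the start); 0 missionaries + 1 cannibal across (airlock pod there); 0 missionaries + 1 cannibal across (airlock pod back at the start); 0 missionaries + 2 cannibals across (airlock pod there); 0 missionaries + 2 cannibals across (airlock pod back at the start); 0 missionaries + 3 cannibals across (airlock pod there); 0 missionaries + 3 cannibals across (airlock pod back at the start); 0 missionaries + 4 cannibals across (airlock pod there); 0 missionaries + 4 cannibals across (airlock pod back at the start); 0 missionaries + 5 cannibals across (airlock pod there); 0 missionaries + 5 cannibals across (airlock pod back at the start); 0 missionaries + 6 cannibals across (airlock pod there); 1 missionary + 1 cannibal across (airlock pod there); 1 missionary + 1 cannibal across (airlock pod back at the start); 2 missionaries + 2 cannibals across (airlock pod there); 2 missionaries + 2 cannibals across (airlock pod back at the start); 3 missionaries + 3 cannibals across (airlock pod there). So no valid plan exists.

impossible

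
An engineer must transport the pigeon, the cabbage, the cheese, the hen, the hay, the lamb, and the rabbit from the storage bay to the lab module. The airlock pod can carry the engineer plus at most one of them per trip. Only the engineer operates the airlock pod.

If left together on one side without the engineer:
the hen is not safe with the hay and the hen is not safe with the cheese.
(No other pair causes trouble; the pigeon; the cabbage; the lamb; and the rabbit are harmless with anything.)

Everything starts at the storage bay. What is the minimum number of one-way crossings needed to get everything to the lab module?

15

Counting alone: the engineer can take at most 1 across per trip to the lab module, so moving all 7 needs at least 7 loaded trips out, with a return between consecutive ones — at least 13 crossings.
The safety rule pushes this higher. Following every safe sequence of crossings, the most of the 7 that can be at the lab module as the airlock pod arrives there on crossing 13 is 6 — never all 7.
So no plan with fewer than 15 crossings exists, and this one achieves 15:
1. Engineer goes to the lab module with the hen.
2. Engineer goes back to the storage bay alone.
3. Engineer goes to the lab module with the pigeon.
4. Engineer goes back to the storage bay alone.
5. Engineer goes to the lab module with the cabbage.
6. Engineer goes back to the storage bay alone.
7. Engineer goes to the lab module with the cheese.
8. Engineer goes back to the storage bay with the hen.
9. Engineer goes to the lab module with the hay.
10. Engineer goes back to the storage bay alone.
11. Engineer goes to the lab module with the lamb.
12. Engineer goes back to the storage bay alone.
13. Engineer goes to the lab module with the rabbit.
14. Engineer goes back to the storage bay alone.
15. Engineer goes to the lab module with the hen.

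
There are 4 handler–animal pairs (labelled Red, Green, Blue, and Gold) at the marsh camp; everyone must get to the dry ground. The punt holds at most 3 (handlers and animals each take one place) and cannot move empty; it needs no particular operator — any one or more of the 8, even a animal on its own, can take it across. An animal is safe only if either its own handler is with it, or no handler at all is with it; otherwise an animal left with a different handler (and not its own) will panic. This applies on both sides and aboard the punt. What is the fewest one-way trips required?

9

Counting alone: each trip to the dry ground takes at most 3 across and each return brings at least 1 back, so after t trips out (and t−1 returns) at most 3t − (t−1) of the 8 are across; that first reaches 8 at t = 4, so at least 7 crossings are needed.
The safety rule pushes this higher. Following every safe sequence of crossings, the most of the 8 that can be at the dry ground as the punt arrives there on crossing 7 is 7 — never all 8.
So no plan with fewer than 9 crossings exists, and this one achieves 9:
1. animal Red and handler Red cross → the dry ground.
2. handler Red crosses ← the marsh camp.
3. animal Green, handler Green, and handler Red cross → the dry ground.
4. animal Red and handler Red cross ← the marsh camp.
5. handler Blue, handler Gold, and handler Red cross → the dry ground.
6. animal Green crosses ← the marsh camp.
7. animal Green and animal Red cross → the dry ground.
8. animal Red crosses ← the marsh camp.
9. animal Blue, animal Gold, and animal Red cross → the dry ground.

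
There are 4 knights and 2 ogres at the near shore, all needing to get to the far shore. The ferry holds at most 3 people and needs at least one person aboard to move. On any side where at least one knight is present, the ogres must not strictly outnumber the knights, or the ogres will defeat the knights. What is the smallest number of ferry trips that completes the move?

Counting alone: each trip to the far shore takes at most 3 across and each return brings at least 1 back, so after t trips out (and t−1 returns) at most 3t − (t−1) of the 6 are across; that first reaches 6 at t = 3, so at least 5 crossings are needed.
The plan below uses exactly 5 crossings, so it is optimal:
1. 2 ogres → the far shore.  (the near shore: 4K 0O; the far shore: 0K 2O)
2. 1 ogre ← the near shore.  (the near shore: 4K 1O; the far shore: 0K 1O)
3. 2 knights and 1 ogre → the far shore.  (the near shore: 2K 0O; the far shore: 2K 2O)
4. 1 ogre ← the near shore.  (the near shore: 2K 1O; the far shore: 2K 1O)
5. 2 knights and 1 ogre → the far shore.  (the near shore: 0K 0O; the far shore: 4K 2O)

5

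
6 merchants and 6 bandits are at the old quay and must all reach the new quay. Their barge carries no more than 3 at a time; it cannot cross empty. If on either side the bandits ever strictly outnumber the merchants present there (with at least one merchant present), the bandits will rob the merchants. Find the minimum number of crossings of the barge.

impossible

Following every safe sequence of crossings from the start, the most of the 12 that can be at the new quay as the barge arrives there on crossings 1, 3, 5 is 3, 5, 6 respectively; the best ever achieved is 6 of 12.
From crossing 7 on, no configuration arises that was not already reachable earlier: only 17 distinct safe configurations (who is on which side, and where the barge is) can ever be reached, none of them has everyone across, and every continuation just revisits them. They are: 0 merchants + 0 bandits across (barge back at the start); 0 merchants + 1 bandit across (barge there); 0 merchants + 1 bandit across (barge back at the start); 0 merchants + 2 bandits across (barge there); 0 merchants + 2 bandits across (barge back at the start); 0 merchants + 3 bandits across (barge there); 0 merchants + 3 bandits across (barge back at the start); 0 merchants + 4 bandits across (barge there); 0 merchants + 4 bandits across (barge back at the start); 0 merchants + 5 bandits across (barge there); 0 merchants + 5 bandits across (barge back at the start); 0 merchants + 6 bandits across (barge there); 1 merchant + 1 bandit across (barge there); 1 merchant + 1 bandit across (barge back at the start); 2 merchants + 2 bandits across (barge there); 2 merchants + 2 bandits across (barge back at the start); 3 merchants + 3 bandits across (barge there). So no valid plan exists.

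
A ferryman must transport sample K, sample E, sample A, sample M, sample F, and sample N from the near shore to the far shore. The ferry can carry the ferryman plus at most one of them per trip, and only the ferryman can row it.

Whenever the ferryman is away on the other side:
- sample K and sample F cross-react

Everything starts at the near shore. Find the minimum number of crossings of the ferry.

Counting alone: the ferryman can take at most 1 across per trip to the far shore, so moving all 6 needs at least 6 loaded trips out, with a return between consecutive ones — at least 11 crossings.
The plan below uses exactly 11 crossings, so it is optimal:
1. Ferryman goes to the far shore with sample K.  [the near shore: sample A, sample E, sample F, sample M, sample N | the far shore: sample K]
2. Ferryman goes back to the near shore alone.  [the near shore: sample A, sample E, sample F, sample M, sample N | the far shore: sample K]
3. Ferryman goes to the far shore with sample E.  [the near shore: sample A, sample F, sample M, sample N | the far shore: sample E, sample K]
4. Ferryman goes back to the near shore alone.  [the near shore: sample A, sample F, sample M, sample N | the far shore: sample E, sample K]
5. Ferryman goes to the far shore with sample A.  [the near shore: sample F, sample M, sample N | the far shore: sample A, sample E, sample K]
6. Ferryman goes back to the near shore alone.  [the near shore: sample F, sample M, sample N | the far shore: sample A, sample E, sample K]
7. Ferryman goes to the far shore with sample M.  [the near shore: sample F, sample N | the far shore: sample A, sample E, sample K, sample M]
8. Ferryman goes back to the near shore alone.  [the near shore: sample F, sample N | the far shore: sample A, sample E, sample K, sample M]
9. Ferryman goes to the far shore with sample N.  [the near shore: sample F | the far shore: sample A, sample E, sample K, sample M, sample N]
10. Ferryman goes back to the near shore alone.  [the near shore: sample F | the far shore: sample A, sample E, sample K, sample M, sample N]
11. Ferryman goes to the far shore with sample F.  [the near shore: — | the far shore: sample A, sample E, sample F, sample K, sample M, sample N]

11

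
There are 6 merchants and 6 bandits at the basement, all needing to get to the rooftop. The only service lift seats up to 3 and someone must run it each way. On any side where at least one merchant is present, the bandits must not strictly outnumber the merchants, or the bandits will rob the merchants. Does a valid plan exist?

No

Following every safe sequence of crossings from the start, the most of the 12 that can be at the rooftop as the service lift arrives there on crossings 1, 3, 5 is 3, 5, 6 respectively; the best ever achieved is 6 of 12.
From crossing 7 on, no configuration arises that was not already reachable earlier: only 17 distinct safe configurations (who is on which side, and where the service lift is) can ever be reached, none of them has everyone across, and every continuation just revisits them. They are: 0 merchants + 0 bandits across (service lift back at the start); 0 merchants + 1 bandit across (service lift there); 0 merchants + 1 bandit across (service lift back at the start); 0 merchants + 2 bandits across (service lift there); 0 merchants + 2 bandits across (service lift back at the start); 0 merchants + 3 bandits across (service lift there); 0 merchants + 3 bandits across (service lift back at the start); 0 merchants + 4 bandits across (service lift there); 0 merchants + 4 bandits across (service lift back at the start); 0 merchants + 5 bandits across (service lift there); 0 merchants + 5 bandits across (service lift back at the start); 0 merchants + 6 bandits across (service lift there); 1 merchant + 1 bandit across (service lift there); 1 merchant + 1 bandit across (service lift back at the start); 2 merchants + 2 bandits across (service lift there); 2 merchants + 2 bandits across (service lift back at the start); 3 merchants + 3 bandits across (service lift there). So no valid plan exists.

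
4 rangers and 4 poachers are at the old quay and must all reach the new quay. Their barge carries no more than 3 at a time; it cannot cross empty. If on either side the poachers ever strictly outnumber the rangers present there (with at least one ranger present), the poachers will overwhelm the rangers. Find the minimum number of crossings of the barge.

9

Counting alone: each trip to the new quay takes at most 3 across and each return brings at least 1 back, so after t trips out (and t−1 returns) at most 3t − (t−1) of the 8 are across; that first reaches 8 at t = 4, so at least 7 crossings are needed.
The safety rule pushes this higher. Following every safe sequence of crossings, the most of the 8 that can be at the new quay as the barge arrives there on crossing 7 is 7 — never all 8.
So no plan with fewer than 9 crossings exists, and this one achieves 9:
1. 2 poachers → the new quay.  (the old quay: 4R 2P; the new quay: 0R 2P)
2. 1 poacher ← the old quay.  (the old quay: 4R 3P; the new quay: 0R 1P)
3. 3 poachers → the new quay.  (the old quay: 4R 0P; the new quay: 0R 4P)
4. 1 poacher ← the old quay.  (the old quay: 4R 1P; the new quay: 0R 3P)
5. 3 rangers → the new quay.  (the old quay: 1R 1P; the new quay: 3R 3P)
6. 1 ranger and 1 poacher ← the old quay.  (the old quay: 2R 2P; the new quay: 2R 2P)
7. 2 rangers → the new quay.  (the old quay: 0R 2P; the new quay: 4R 2P)
8. 1 poacher ← the old quay.  (the old quay: 0R 3P; the new quay: 4R 1P)
9. 3 poachers → the new quay.  (the old quay: 0R 0P; the new quay: 4R 4P)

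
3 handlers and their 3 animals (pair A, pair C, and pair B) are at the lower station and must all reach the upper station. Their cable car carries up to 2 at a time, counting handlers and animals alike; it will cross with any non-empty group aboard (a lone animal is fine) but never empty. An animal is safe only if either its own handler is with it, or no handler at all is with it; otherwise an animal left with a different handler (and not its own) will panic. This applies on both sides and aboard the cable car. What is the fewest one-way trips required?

Counting alone: each trip to the upper station takes at most 2 across and each return brings at least 1 back, so after t trips out (and t−1 returns) at most 2t − (t−1) of the 6 are across; that first reaches 6 at t = 5, so at least 9 crossings are needed.
The safety rule pushes this higher. Following every safe sequence of crossings, the most of the 6 that can be at the upper station as the cable car arrives there on crossing 9 is 5 — never all 6.
So no plan with fewer than 11 crossings exists, and this one achieves 11:
1. animal A and handler A cross → the upper station.
2. handler A crosses ← the lower station.
3. animal B and animal C cross → the upper station.
4. animal A crosses ← the lower station.
5. handler B and handler C cross → the upper station.
6. animal C and handler C cross ← the lower station.
7. handler A and handler C cross → the upper station.
8. animal B crosses ← the lower station.
9. animal A and animal C cross → the upper station.
10. handler B crosses ← the lower station.
11. animal B and handler B cross → the upper station.

11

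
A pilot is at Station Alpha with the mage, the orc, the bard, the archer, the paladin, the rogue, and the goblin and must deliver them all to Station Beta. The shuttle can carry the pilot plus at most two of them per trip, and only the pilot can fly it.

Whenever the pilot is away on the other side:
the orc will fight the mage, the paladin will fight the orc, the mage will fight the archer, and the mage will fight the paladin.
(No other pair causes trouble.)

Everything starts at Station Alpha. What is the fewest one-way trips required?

11

Counting alone: the pilot can take at most 2 across per trip to Station Beta, so moving all 7 needs at least 4 loaded trips out, with a return between consecutive ones — at least 7 crossings.
The safety rule pushes this higher. Following every safe sequence of crossings, the most of the 7 that can be at Station Beta as the shuttle arrives there on crossings 7, 9 is 5, 6 respectively — never all 7.
So no plan with fewer than 11 crossings exists, and this one achieves 11:
1. Pilot goes to Station Beta with the mage and the orc.  [Station Alpha: the archer, the bard, the goblin, the paladin, the rogue | Station Beta: the mage, the orc]
2. Pilot goes back to Station Alpha with the mage.  [Station Alpha: the archer, the bard, the goblin, the mage, the paladin, the rogue | Station Beta: the orc]
3. Pilot goes to Station Beta with the bard and the mage.  [Station Alpha: the archer, the goblin, the paladin, the rogue | Station Beta: the bard, the mage, the orc]
4. Pilot goes back to Station Alpha with the mage.  [Station Alpha: the archer, the goblin, the mage, the paladin, the rogue | Station Beta: the bard, the orc]
5. Pilot goes to Station Beta with the archer and the mage.  [Station Alpha: the goblin, the paladin, the rogue | Station Beta: the archer, the bard, the mage, the orc]
6. Pilot goes back to Station Alpha with the mage.  [Station Alpha: the goblin, the mage, the paladin, the rogue | Station Beta: the archer, the bard, the orc]
7. Pilot goes to Station Beta with the mage and the rogue.  [Station Alpha: the goblin, the paladin | Station Beta: the archer, the bard, the mage, the orc, the rogue]
8. Pilot goes back to Station Alpha with the mage.  [Station Alpha: the goblin, the mage, the paladin | Station Beta: the archer, the bard, the orc, the rogue]
9. Pilot goes to Station Beta with the goblin and the mage.  [Station Alpha: the paladin | Station Beta: the archer, the bard, the goblin, the mage, the orc, the rogue]
10. Pilot goes back to Station Alpha with the mage.  [Station Alpha: the mage, the paladin | Station Beta: the archer, the bard, the goblin, the orc, the rogue]
11. Pilot goes to Station Beta with the mage and the paladin.  [Station Alpha: — | Station Beta: the archer, the bard, the goblin, the mage, the orc, the paladin, the rogue]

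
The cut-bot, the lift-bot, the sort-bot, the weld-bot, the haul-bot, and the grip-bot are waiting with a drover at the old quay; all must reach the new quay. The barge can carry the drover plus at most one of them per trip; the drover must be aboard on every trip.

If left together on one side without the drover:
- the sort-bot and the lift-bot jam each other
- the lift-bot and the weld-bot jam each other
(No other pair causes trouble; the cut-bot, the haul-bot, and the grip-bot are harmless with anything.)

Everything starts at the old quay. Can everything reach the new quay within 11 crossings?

Counting alone: the drover can take at most 1 across per trip to the new quay, so moving all 6 needs at least 6 loaded trips out, with a return between consecutive ones — at least 11 crossings.
The safety rule pushes this higher. Following every safe sequence of crossings, the most of the 6 that can be at the new quay as the barge arrives there on crossing 11 is 5 — never all 6.
So the move cannot be finished within 11 crossings. (The shortest complete plan takes 13:)
1. Drover goes to the new quay with the lift-bot.
2. Drover goes back to the old quay alone.
3. Drover goes to the new quay with the cut-bot.
4. Drover goes back to the old quay alone.
5. Drover goes to the new quay with the sort-bot.
6. Drover goes back to the old quay with the lift-bot.
7. Drover goes to the new quay with the weld-bot.
8. Drover goes back to the old quay alone.
9. Drover goes to the new quay with the haul-bot.
10. Drover goes back to the old quay alone.
11. Drover goes to the new quay with the grip-bot.
12. Drover goes back to the old quay alone.
13. Drover goes to the new quay with the lift-bot.

No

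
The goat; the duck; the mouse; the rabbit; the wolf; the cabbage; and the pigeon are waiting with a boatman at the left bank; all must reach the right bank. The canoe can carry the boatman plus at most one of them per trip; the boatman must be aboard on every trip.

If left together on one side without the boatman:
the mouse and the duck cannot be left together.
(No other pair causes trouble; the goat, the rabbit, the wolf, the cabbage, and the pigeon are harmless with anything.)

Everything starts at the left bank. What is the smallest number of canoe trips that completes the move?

13

Counting alone: the boatman can take at most 1 across per trip to the right bank, so moving all 7 needs at least 7 loaded trips out, with a return between consecutive ones — at least 13 crossings.
The plan below uses exactly 13 crossings, so it is optimal:
1. Boatman goes to the right bank with the duck.  [the left bank: the cabbage, the goat, the mouse, the pigeon, the rabbit, the wolf | the right bank: the duck]
2. Boatman goes back to the left bank alone.  [the left bank: the cabbage, the goat, the mouse, the pigeon, the rabbit, the wolf | the right bank: the duck]
3. Boatman goes to the right bank with the goat.  [the left bank: the cabbage, the mouse, the pigeon, the rabbit, the wolf | the right bank: the duck, the goat]
4. Boatman goes back to the left bank alone.  [the left bank: the cabbage, the mouse, the pigeon, the rabbit, the wolf | the right bank: the duck, the goat]
5. Boatman goes to the right bank with the rabbit.  [the left bank: the cabbage, the mouse, the pigeon, the wolf | the right bank: the duck, the goat, the rabbit]
6. Boatman goes back to the left bank alone.  [the left bank: the cabbage, the mouse, the pigeon, the wolf | the right bank: the duck, the goat, the rabbit]
7. Boatman goes to the right bank with the wolf.  [the left bank: the cabbage, the mouse, the pigeon | the right bank: the duck, the goat, the rabbit, the wolf]
8. Boatman goes back to the left bank alone.  [the left bank: the cabbage, the mouse, the pigeon | the right bank: the duck, the goat, the rabbit, the wolf]
9. Boatman goes to the right bank with the cabbage.  [the left bank: the mouse, the pigeon | the right bank: the cabbage, the duck, the goat, the rabbit, the wolf]
10. Boatman goes back to the left bank alone.  [the left bank: the mouse, the pigeon | the right bank: the cabbage, the duck, the goat, the rabbit, the wolf]
11. Boatman goes to the right bank with the pigeon.  [the left bank: the mouse | the right bank: the cabbage, the duck, the goat, the pigeon, the rabbit, the wolf]
12. Boatman goes back to the left bank alone.  [the left bank: the mouse | the right bank: the cabbage, the duck, the goat, the pigeon, the rabbit, the wolf]
13. Boatman goes to the right bank with the mouse.  [the left bank: — | the right bank: the cabbage, the duck, the goat, the mouse, the pigeon, the rabbit, the wolf]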